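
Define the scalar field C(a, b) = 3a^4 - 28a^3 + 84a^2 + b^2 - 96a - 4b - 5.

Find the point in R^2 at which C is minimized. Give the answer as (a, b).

C(a,b) separates as P(a) + Q(b) − 5, so its minimum is min P + min Q − 5.
P'(a) = 12(a - 4)(a - 2)(a - 1) vanishes at a ∈ {1, 2, 4}; Q'(b) = 2b - 4 vanishes at b ∈ {2}.
Local minima of P (where P''>0): P(1)=-37, P(4)=-64. Local minima of Q: Q(2)=-4.
So the global minimum of C is P(4) + Q(2) − 5 = -64 − 4 − 5 = -73, attained at (4, 2).

(4, 2)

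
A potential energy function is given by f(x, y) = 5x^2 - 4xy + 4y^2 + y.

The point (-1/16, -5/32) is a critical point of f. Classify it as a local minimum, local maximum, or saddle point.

local minimum

The Hessian of f is constant: H = [[10, -4], [-4, 8]].
det(H) = 10·8 − (-4)² = 64.
det(H) > 0 and tr(H) = 18 > 0, so H is positive definite and the point is a local minimum.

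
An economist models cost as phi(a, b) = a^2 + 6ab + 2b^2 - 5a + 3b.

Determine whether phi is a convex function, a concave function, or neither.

neither

phi is quadratic, so its Hessian is the constant matrix H = [[2, 6], [6, 4]].
det(H) = -28, tr(H) = 6.
det(H) < 0, so H is indefinite: neither convex nor concave.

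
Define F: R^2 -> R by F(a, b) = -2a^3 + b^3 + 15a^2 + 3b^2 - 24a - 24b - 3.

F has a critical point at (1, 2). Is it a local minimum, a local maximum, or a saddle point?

The mixed partial ∂²F/∂a∂b is 0, so the Hessian at any point is diag(F_aa, F_bb) = diag(6(-2a + 5), 6(b + 1)).
At (1, 2): H = diag(18, 18).
Both eigenvalues are positive, so H is positive definite: a local minimum.

local minimum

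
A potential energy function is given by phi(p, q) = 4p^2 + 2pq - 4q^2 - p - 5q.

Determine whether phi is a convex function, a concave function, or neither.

neither

phi is quadratic, so its Hessian is the constant matrix H = [[8, 2], [2, -8]].
det(H) = -68, tr(H) = 0.
det(H) < 0, so H is indefinite: neither convex nor concave.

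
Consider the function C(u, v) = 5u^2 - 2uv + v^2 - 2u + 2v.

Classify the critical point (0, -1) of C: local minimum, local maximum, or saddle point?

The Hessian of C is constant: H = [[10, -2], [-2, 2]].
det(H) = 10·2 − (-2)² = 16.
det(H) > 0 and tr(H) = 12 > 0, so H is positive definite and the point is a local minimum.

local minimum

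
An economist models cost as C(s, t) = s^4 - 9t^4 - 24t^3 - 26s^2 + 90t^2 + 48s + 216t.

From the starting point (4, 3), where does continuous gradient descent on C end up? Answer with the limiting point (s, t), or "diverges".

C is separable, so gradient descent decouples: s follows -∂C/∂s, t follows -∂C/∂t.
∂C/∂s = 4(s - 3)(s - 1)(s + 4); at s=4 this is 96, so s decreases.
∂C/∂t = -36(t - 2)(t + 1)(t + 3); at t=3 this is -864, so t increases.
The t-coordinate has no critical point in that direction and runs off to infinity.

diverges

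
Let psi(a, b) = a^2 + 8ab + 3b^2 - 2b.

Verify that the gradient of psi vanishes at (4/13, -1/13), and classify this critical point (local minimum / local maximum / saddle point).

∇psi = (2a + 8b, 8a + 6b - 2); substituting (4/13, -1/13) gives ∇psi = (0, 0), so (4/13, -1/13) is indeed a critical point.
The Hessian of psi is constant: H = [[2, 8], [8, 6]].
det(H) = 2·6 − 8² = -52.
Since det(H) < 0, H is indefinite and the critical point is a saddle point.

saddle point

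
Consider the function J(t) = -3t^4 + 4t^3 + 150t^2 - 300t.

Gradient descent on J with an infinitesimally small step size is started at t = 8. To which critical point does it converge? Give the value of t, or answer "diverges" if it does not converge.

J'(t) = -12(t - 5)(t - 1)(t + 5), so J'(8) = -3276.
Gradient descent moves in the -J' direction, i.e. t is increasing.
There is no critical point above t=8, and J' keeps the same sign, so the iterate runs off to +∞.

diverges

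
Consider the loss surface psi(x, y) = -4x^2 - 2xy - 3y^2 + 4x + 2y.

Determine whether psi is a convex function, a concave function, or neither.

psi is quadratic, so its Hessian is the constant matrix H = [[-8, -2], [-2, -6]].
det(H) = 44, tr(H) = -14.
det(H) > 0 and tr(H) < 0, so H is negative definite everywhere: concave.

concave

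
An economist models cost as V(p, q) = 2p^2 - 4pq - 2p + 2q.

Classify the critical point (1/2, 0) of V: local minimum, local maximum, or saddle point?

saddle point

The Hessian of V is constant: H = [[4, -4], [-4, 0]].
det(H) = 4·0 − (-4)² = -16.
Since det(H) < 0, H is indefinite and the critical point is a saddle point.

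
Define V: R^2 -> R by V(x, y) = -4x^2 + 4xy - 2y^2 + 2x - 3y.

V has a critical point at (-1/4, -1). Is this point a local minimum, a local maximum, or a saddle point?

local maximum

The Hessian of V is constant: H = [[-8, 4], [4, -4]].
det(H) = (-8)·(-4) − 4² = 16.
det(H) > 0 and tr(H) = -12 < 0, so H is negative definite and the point is a local maximum.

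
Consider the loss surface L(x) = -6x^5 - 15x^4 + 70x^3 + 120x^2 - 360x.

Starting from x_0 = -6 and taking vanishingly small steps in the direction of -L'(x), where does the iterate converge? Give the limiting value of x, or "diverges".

L'(x) = -30(x - 2)(x - 1)(x + 2)(x + 3), so L'(-6) = -20160.
Gradient descent moves in the -L' direction, i.e. x is increasing.
The nearest critical point in that direction is x = -3, where L'' = 600 > 0 (a local minimum). The iterate converges there.

-3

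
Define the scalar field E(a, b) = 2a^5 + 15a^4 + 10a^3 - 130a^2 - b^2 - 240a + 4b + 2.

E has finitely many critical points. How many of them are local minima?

0

E separates as a function of a plus a function of b, so ∇E=0 decouples.
∂E/∂a = 10(a - 2)(a + 1)(a + 3)(a + 4) = 0 at a ∈ {-4, -3, -1, 2}; ∂E/∂b = -2(b - 2) = 0 at b ∈ {2}.
The Hessian is diagonal: diag(E_aa, E_bb). Second derivatives: E_aa(-4)=-180, E_aa(-3)=100, E_aa(-1)=-180, E_aa(2)=900; E_bb(2)=-2.
Local minima occur where both diagonal entries positive: none. Count: 0.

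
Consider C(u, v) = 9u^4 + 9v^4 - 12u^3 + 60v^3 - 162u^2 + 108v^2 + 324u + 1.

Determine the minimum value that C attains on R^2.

-1376

C(u,v) separates as P(u) + Q(v) + 1, so its minimum is min P + min Q + 1.
P'(u) = 36(u - 3)(u - 1)(u + 3) vanishes at u ∈ {-3, 1, 3}; Q'(v) = 36v(v + 2)(v + 3) vanishes at v ∈ {-3, -2, 0}.
Local minima of P (where P''>0): P(-3)=-1377, P(3)=-81. Local minima of Q: Q(-3)=81, Q(0)=0.
So the global minimum of C is P(-3) + Q(0) + 1 = -1377 + 0 + 1 = -1376, attained at (-3, 0).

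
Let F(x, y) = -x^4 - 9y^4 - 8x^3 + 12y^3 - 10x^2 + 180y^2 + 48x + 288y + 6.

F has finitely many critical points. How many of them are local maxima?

F separates as a function of x plus a function of y, so ∇F=0 decouples.
∂F/∂x = -4(x - 1)(x + 3)(x + 4) = 0 at x ∈ {-4, -3, 1}; ∂F/∂y = -36(y - 4)(y + 1)(y + 2) = 0 at y ∈ {-2, -1, 4}.
The Hessian is diagonal: diag(F_xx, F_yy). Second derivatives: F_xx(-4)=-20, F_xx(-3)=16, F_xx(1)=-80; F_yy(-2)=-216, F_yy(-1)=180, F_yy(4)=-1080.
Local maxima occur where both diagonal entries negative: (-4, -2), (-4, 4), (1, -2), (1, 4). Count: 4.

4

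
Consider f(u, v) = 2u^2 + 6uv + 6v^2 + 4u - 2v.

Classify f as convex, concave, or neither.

f is quadratic, so its Hessian is the constant matrix H = [[4, 6], [6, 12]].
det(H) = 12, tr(H) = 16.
det(H) > 0 and tr(H) > 0, so H is positive definite everywhere: convex.

convex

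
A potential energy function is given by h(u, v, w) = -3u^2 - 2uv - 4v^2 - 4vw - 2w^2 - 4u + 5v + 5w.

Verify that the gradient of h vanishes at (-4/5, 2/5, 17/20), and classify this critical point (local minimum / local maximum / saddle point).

∇h = (-6u - 2v - 4, -2u - 8v - 4w + 5, -4v - 4w + 5); substituting (-4/5, 2/5, 17/20) gives ∇h = (0, 0, 0), so (-4/5, 2/5, 17/20) is indeed a critical point.
The Hessian is constant: H = [[-6, -2, 0], [-2, -8, -4], [0, -4, -4]].
Leading principal minors: Δ₁ = -6, Δ₂ = 44, Δ₃ = -80.
The minors alternate sign starting negative (−, +, −), so H is negative definite: a local maximum.

local maximum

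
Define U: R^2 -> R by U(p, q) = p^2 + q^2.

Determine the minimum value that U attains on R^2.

U(p,q) separates as A(p) + B(q), so its minimum is min A + min B.
A'(p) = 2p vanishes at p ∈ {0}; B'(q) = 2q vanishes at q ∈ {0}.
Local minima of A (where A''>0): A(0)=0. Local minima of B: B(0)=0.
So the global minimum of U is A(0) + B(0) = 0 + 0 = 0, attained at (0, 0).

0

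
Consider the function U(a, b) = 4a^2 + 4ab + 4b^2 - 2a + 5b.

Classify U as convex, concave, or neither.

convex

U is quadratic, so its Hessian is the constant matrix H = [[8, 4], [4, 8]].
det(H) = 48, tr(H) = 16.
det(H) > 0 and tr(H) > 0, so H is positive definite everywhere: convex.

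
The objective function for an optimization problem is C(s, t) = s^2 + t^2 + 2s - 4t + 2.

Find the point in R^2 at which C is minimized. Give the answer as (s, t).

(-1, 2)

C(s,t) separates as P(s) + Q(t) + 2, so its minimum is min P + min Q + 2.
P'(s) = 2s + 2 vanishes at s ∈ {-1}; Q'(t) = 2(t - 2) vanishes at t ∈ {2}.
Local minima of P (where P''>0): P(-1)=-1. Local minima of Q: Q(2)=-4.
So the global minimum of C is P(-1) + Q(2) + 2 = -1 − 4 + 2 = -3, attained at (-1, 2).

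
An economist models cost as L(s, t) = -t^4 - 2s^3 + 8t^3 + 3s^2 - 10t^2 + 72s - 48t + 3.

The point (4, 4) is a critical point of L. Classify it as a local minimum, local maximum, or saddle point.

The mixed partial ∂²L/∂s∂t is 0, so the Hessian at any point is diag(L_ss, L_tt) = diag(6(-2s + 1), 4(-3t^2 + 12t - 5)).
At (4, 4): H = diag(-42, -20).
Both eigenvalues are negative, so H is negative definite: a local maximum.

local maximum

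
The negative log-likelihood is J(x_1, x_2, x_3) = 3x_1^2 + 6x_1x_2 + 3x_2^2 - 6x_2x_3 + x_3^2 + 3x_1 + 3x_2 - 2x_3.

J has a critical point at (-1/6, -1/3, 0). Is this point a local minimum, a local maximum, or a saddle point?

saddle point

The Hessian is constant: H = [[6, 6, 0], [6, 6, -6], [0, -6, 2]].
Leading principal minors: Δ₁ = 6, Δ₂ = 0, Δ₃ = -216.
The minors fit neither the all-positive nor the alternating-sign pattern, so H is indefinite: a saddle point.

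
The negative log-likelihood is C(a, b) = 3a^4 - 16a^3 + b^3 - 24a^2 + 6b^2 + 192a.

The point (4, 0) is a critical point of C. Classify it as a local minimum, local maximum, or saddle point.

local minimum

The mixed partial ∂²C/∂a∂b is 0, so the Hessian at any point is diag(C_aa, C_bb) = diag(12(3a^2 - 8a - 4), 6(b + 2)).
At (4, 0): H = diag(144, 12).
Both eigenvalues are positive, so H is positive definite: a local minimum.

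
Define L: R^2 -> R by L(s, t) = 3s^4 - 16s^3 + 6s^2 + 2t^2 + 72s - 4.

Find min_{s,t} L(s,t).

L(s,t) separates as P(s) + Q(t) − 4, so its minimum is min P + min Q − 4.
P'(s) = 12(s - 3)(s - 2)(s + 1) vanishes at s ∈ {-1, 2, 3}; Q'(t) = 4t vanishes at t ∈ {0}.
Local minima of P (where P''>0): P(-1)=-47, P(3)=81. Local minima of Q: Q(0)=0.
So the global minimum of L is P(-1) + Q(0) − 4 = -47 + 0 − 4 = -51, attained at (-1, 0).

-51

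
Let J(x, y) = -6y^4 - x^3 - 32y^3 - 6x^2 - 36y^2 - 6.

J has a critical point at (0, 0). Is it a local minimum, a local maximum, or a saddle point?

local maximum

The mixed partial ∂²J/∂x∂y is 0, so the Hessian at any point is diag(J_xx, J_yy) = diag(-6(x + 2), -24(3y^2 + 8y + 3)).
At (0, 0): H = diag(-12, -72).
Both eigenvalues are negative, so H is negative definite: a local maximum.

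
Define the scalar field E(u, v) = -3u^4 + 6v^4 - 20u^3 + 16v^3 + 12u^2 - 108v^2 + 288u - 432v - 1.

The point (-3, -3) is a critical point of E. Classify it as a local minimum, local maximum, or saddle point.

The mixed partial ∂²E/∂u∂v is 0, so the Hessian at any point is diag(E_uu, E_vv) = diag(12(-3u^2 - 10u + 2), 24(3v^2 + 4v - 9)).
At (-3, -3): H = diag(60, 144).
Both eigenvalues are positive, so H is positive definite: a local minimum.

local minimum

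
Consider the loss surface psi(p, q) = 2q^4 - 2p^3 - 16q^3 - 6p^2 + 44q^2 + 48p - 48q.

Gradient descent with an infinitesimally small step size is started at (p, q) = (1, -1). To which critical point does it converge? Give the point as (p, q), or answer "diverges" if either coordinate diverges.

(-4, 1)

psi is separable, so gradient descent decouples: p follows -∂psi/∂p, q follows -∂psi/∂q.
∂psi/∂p = -6(p - 2)(p + 4); at p=1 this is 30, so p decreases.
∂psi/∂q = 8(q - 3)(q - 2)(q - 1); at q=-1 this is -192, so q increases.
p converges to its nearest critical value -4 (a local min of the p-part); q converges to 1. The iterate converges to (-4, 1).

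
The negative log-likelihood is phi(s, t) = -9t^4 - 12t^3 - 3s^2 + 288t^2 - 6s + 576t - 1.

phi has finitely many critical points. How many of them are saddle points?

phi separates as a function of s plus a function of t, so ∇phi=0 decouples.
∂phi/∂s = -6(s + 1) = 0 at s ∈ {-1}; ∂phi/∂t = -36(t - 4)(t + 1)(t + 4) = 0 at t ∈ {-4, -1, 4}.
The Hessian is diagonal: diag(phi_ss, phi_tt). Second derivatives: phi_ss(-1)=-6; phi_tt(-4)=-864, phi_tt(-1)=540, phi_tt(4)=-1440.
Saddle points occur where the two diagonal entries have opposite signs: (-1, -1). Count: 1.

1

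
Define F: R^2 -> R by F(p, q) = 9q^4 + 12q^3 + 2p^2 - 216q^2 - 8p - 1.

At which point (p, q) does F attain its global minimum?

(2, -4)

F(p,q) separates as A(p) + B(q) − 1, so its minimum is min A + min B − 1.
A'(p) = 4p - 8 vanishes at p ∈ {2}; B'(q) = 36q(q - 3)(q + 4) vanishes at q ∈ {-4, 0, 3}.
Local minima of A (where A''>0): A(2)=-8. Local minima of B: B(-4)=-1920, B(3)=-891.
So the global minimum of F is A(2) + B(-4) − 1 = -8 − 1920 − 1 = -1929, attained at (2, -4).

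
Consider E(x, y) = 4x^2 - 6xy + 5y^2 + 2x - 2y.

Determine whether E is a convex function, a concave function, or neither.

E is quadratic, so its Hessian is the constant matrix H = [[8, -6], [-6, 10]].
det(H) = 44, tr(H) = 18.
det(H) > 0 and tr(H) > 0, so H is positive definite everywhere: convex.

convex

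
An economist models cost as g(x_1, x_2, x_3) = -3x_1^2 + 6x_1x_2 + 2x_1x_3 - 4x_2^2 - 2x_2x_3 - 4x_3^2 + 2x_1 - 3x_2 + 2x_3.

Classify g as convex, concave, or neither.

concave

g is quadratic, so its Hessian is the constant matrix H = [[-6, 6, 2], [6, -8, -2], [2, -2, -8]].
Leading principal minors: -6, 12, -88.
Signs alternate −, +, − ⇒ H ≺ 0 ⇒ concave.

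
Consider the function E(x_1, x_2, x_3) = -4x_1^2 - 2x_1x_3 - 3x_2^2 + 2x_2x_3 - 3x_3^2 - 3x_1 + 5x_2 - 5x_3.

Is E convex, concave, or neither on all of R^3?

E is quadratic, so its Hessian is the constant matrix H = [[-8, 0, -2], [0, -6, 2], [-2, 2, -6]].
Leading principal minors: -8, 48, -232.
Signs alternate −, +, − ⇒ H ≺ 0 ⇒ concave.

concave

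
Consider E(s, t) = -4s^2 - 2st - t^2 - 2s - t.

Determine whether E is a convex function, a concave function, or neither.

concave

E is quadratic, so its Hessian is the constant matrix H = [[-8, -2], [-2, -2]].
det(H) = 12, tr(H) = -10.
det(H) > 0 and tr(H) < 0, so H is negative definite everywhere: concave.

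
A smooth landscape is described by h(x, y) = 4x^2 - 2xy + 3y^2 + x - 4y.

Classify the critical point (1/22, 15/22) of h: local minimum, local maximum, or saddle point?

local minimum

The Hessian of h is constant: H = [[8, -2], [-2, 6]].
det(H) = 8·6 − (-2)² = 44.
det(H) > 0 and tr(H) = 14 > 0, so H is positive definite and the point is a local minimum.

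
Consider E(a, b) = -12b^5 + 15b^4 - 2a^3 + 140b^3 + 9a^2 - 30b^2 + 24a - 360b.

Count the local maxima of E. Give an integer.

2

E separates as a function of a plus a function of b, so ∇E=0 decouples.
∂E/∂a = -6(a - 4)(a + 1) = 0 at a ∈ {-1, 4}; ∂E/∂b = -60(b - 3)(b - 1)(b + 1)(b + 2) = 0 at b ∈ {-2, -1, 1, 3}.
The Hessian is diagonal: diag(E_aa, E_bb). Second derivatives: E_aa(-1)=30, E_aa(4)=-30; E_bb(-2)=900, E_bb(-1)=-480, E_bb(1)=720, E_bb(3)=-2400.
Local maxima occur where both diagonal entries negative: (4, -1), (4, 3). Count: 2.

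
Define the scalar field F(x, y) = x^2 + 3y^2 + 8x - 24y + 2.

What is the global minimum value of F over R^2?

F(x,y) separates as P(x) + Q(y) + 2, so its minimum is min P + min Q + 2.
P'(x) = 2x + 8 vanishes at x ∈ {-4}; Q'(y) = 6y - 24 vanishes at y ∈ {4}.
Local minima of P (where P''>0): P(-4)=-16. Local minima of Q: Q(4)=-48.
So the global minimum of F is P(-4) + Q(4) + 2 = -16 − 48 + 2 = -62, attained at (-4, 4).

-62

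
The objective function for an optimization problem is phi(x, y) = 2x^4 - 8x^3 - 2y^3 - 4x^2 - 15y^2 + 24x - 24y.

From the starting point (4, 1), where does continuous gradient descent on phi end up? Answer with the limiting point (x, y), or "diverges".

diverges

phi is separable, so gradient descent decouples: x follows -∂phi/∂x, y follows -∂phi/∂y.
∂phi/∂x = 8(x - 3)(x - 1)(x + 1); at x=4 this is 120, so x decreases.
∂phi/∂y = -6(y + 1)(y + 4); at y=1 this is -60, so y increases.
The y-coordinate has no critical point in that direction and runs off to infinity.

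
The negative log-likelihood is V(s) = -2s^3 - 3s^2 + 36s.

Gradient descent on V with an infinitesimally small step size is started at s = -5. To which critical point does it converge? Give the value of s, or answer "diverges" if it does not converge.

-3

V'(s) = -6(s - 2)(s + 3), so V'(-5) = -84.
Gradient descent moves in the -V' direction, i.e. s is increasing.
The nearest critical point in that direction is s = -3, where V'' = 30 > 0 (a local minimum). The iterate converges there.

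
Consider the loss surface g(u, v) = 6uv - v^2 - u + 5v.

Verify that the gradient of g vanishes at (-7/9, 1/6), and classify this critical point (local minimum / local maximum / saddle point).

saddle point

∇g = (6v - 1, 6u - 2v + 5); substituting (-7/9, 1/6) gives ∇g = (0, 0), so (-7/9, 1/6) is indeed a critical point.
The Hessian of g is constant: H = [[0, 6], [6, -2]].
det(H) = 0·(-2) − 6² = -36.
Since det(H) < 0, H is indefinite and the critical point is a saddle point.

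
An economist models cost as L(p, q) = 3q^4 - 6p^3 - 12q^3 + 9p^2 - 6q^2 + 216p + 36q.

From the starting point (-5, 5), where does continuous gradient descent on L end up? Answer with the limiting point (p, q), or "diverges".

L is separable, so gradient descent decouples: p follows -∂L/∂p, q follows -∂L/∂q.
∂L/∂p = -18(p - 4)(p + 3); at p=-5 this is -324, so p increases.
∂L/∂q = 12(q - 3)(q - 1)(q + 1); at q=5 this is 576, so q decreases.
p converges to its nearest critical value -3 (a local min of the p-part); q converges to 3. The iterate converges to (-3, 3).

(-3, 3)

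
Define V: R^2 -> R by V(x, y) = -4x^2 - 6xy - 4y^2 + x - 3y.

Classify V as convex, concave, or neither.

concave

V is quadratic, so its Hessian is the constant matrix H = [[-8, -6], [-6, -8]].
det(H) = 28, tr(H) = -16.
det(H) > 0 and tr(H) < 0, so H is negative definite everywhere: concave.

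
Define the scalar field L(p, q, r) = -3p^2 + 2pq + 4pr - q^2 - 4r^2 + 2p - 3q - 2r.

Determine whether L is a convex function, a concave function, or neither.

concave

L is quadratic, so its Hessian is the constant matrix H = [[-6, 2, 4], [2, -2, 0], [4, 0, -8]].
Leading principal minors: -6, 8, -32.
Signs alternate −, +, − ⇒ H ≺ 0 ⇒ concave.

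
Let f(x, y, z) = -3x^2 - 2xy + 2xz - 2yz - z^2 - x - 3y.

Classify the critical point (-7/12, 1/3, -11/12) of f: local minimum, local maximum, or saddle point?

saddle point

The Hessian is constant: H = [[-6, -2, 2], [-2, 0, -2], [2, -2, -2]].
Leading principal minors: Δ₁ = -6, Δ₂ = -4, Δ₃ = 48.
The minors fit neither the all-positive nor the alternating-sign pattern, so H is indefinite: a saddle point.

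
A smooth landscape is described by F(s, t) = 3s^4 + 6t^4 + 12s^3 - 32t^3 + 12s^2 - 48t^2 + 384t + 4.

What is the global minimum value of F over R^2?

F(s,t) separates as P(s) + Q(t) + 4, so its minimum is min P + min Q + 4.
P'(s) = 12s(s + 1)(s + 2) vanishes at s ∈ {-2, -1, 0}; Q'(t) = 24(t - 4)(t - 2)(t + 2) vanishes at t ∈ {-2, 2, 4}.
Local minima of P (where P''>0): P(-2)=0, P(0)=0. Local minima of Q: Q(-2)=-608, Q(4)=256.
So the global minimum of F is P(-2) + Q(-2) + 4 = 0 − 608 + 4 = -604, attained at (-2, -2).

-604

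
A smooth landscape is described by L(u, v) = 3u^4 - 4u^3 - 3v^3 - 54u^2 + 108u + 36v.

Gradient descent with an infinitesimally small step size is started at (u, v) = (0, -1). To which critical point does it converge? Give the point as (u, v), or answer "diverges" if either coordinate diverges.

(-3, -2)

L is separable, so gradient descent decouples: u follows -∂L/∂u, v follows -∂L/∂v.
∂L/∂u = 12(u - 3)(u - 1)(u + 3); at u=0 this is 108, so u decreases.
∂L/∂v = -9(v - 2)(v + 2); at v=-1 this is 27, so v decreases.
u converges to its nearest critical value -3 (a local min of the u-part); v converges to -2. The iterate converges to (-3, -2).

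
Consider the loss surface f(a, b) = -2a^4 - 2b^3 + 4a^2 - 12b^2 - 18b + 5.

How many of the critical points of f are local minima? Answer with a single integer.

1

f separates as a function of a plus a function of b, so ∇f=0 decouples.
∂f/∂a = -8a(a - 1)(a + 1) = 0 at a ∈ {-1, 0, 1}; ∂f/∂b = -6(b + 1)(b + 3) = 0 at b ∈ {-3, -1}.
The Hessian is diagonal: diag(f_aa, f_bb). Second derivatives: f_aa(-1)=-16, f_aa(0)=8, f_aa(1)=-16; f_bb(-3)=12, f_bb(-1)=-12.
Local minima occur where both diagonal entries positive: (0, -3). Count: 1.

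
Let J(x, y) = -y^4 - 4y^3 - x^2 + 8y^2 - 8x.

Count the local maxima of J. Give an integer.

2

J separates as a function of x plus a function of y, so ∇J=0 decouples.
∂J/∂x = -2(x + 4) = 0 at x ∈ {-4}; ∂J/∂y = -4y(y - 1)(y + 4) = 0 at y ∈ {-4, 0, 1}.
The Hessian is diagonal: diag(J_xx, J_yy). Second derivatives: J_xx(-4)=-2; J_yy(-4)=-80, J_yy(0)=16, J_yy(1)=-20.
Local maxima occur where both diagonal entries negative: (-4, -4), (-4, 1). Count: 2.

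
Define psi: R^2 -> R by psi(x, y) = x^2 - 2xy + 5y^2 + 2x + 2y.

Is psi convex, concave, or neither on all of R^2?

psi is quadratic, so its Hessian is the constant matrix H = [[2, -2], [-2, 10]].
det(H) = 16, tr(H) = 12.
det(H) > 0 and tr(H) > 0, so H is positive definite everywhere: convex.

convex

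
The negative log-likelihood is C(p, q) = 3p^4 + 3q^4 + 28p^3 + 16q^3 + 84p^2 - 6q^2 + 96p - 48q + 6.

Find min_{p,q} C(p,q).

-218

C(p,q) separates as A(p) + B(q) + 6, so its minimum is min A + min B + 6.
A'(p) = 12(p + 1)(p + 2)(p + 4) vanishes at p ∈ {-4, -2, -1}; B'(q) = 12(q - 1)(q + 1)(q + 4) vanishes at q ∈ {-4, -1, 1}.
Local minima of A (where A''>0): A(-4)=-64, A(-1)=-37. Local minima of B: B(-4)=-160, B(1)=-35.
So the global minimum of C is A(-4) + B(-4) + 6 = -64 − 160 + 6 = -218, attained at (-4, -4).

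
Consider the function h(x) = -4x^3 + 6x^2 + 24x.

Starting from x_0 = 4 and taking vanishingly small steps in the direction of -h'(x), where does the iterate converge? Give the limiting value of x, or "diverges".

h'(x) = -12(x - 2)(x + 1), so h'(4) = -120.
Gradient descent moves in the -h' direction, i.e. x is increasing.
There is no critical point above x=4, and h' keeps the same sign, so the iterate runs off to +∞.

diverges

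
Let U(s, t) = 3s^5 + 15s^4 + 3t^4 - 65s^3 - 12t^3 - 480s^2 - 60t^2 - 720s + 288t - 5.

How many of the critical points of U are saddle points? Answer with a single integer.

6

U separates as a function of s plus a function of t, so ∇U=0 decouples.
∂U/∂s = 15(s - 4)(s + 1)(s + 3)(s + 4) = 0 at s ∈ {-4, -3, -1, 4}; ∂U/∂t = 12(t - 4)(t - 2)(t + 3) = 0 at t ∈ {-3, 2, 4}.
The Hessian is diagonal: diag(U_ss, U_tt). Second derivatives: U_ss(-4)=-360, U_ss(-3)=210, U_ss(-1)=-450, U_ss(4)=4200; U_tt(-3)=420, U_tt(2)=-120, U_tt(4)=168.
Saddle points occur where the two diagonal entries have opposite signs: (-4, -3), (-4, 4), (-3, 2), (-1, -3), (-1, 4), (4, 2). Count: 6.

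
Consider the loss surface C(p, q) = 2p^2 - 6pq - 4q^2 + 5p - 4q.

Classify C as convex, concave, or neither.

C is quadratic, so its Hessian is the constant matrix H = [[4, -6], [-6, -8]].
det(H) = -68, tr(H) = -4.
det(H) < 0, so H is indefinite: neither convex nor concave.

neither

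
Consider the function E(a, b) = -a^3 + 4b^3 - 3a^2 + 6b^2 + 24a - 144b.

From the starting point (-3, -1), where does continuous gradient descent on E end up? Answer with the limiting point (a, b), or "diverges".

E is separable, so gradient descent decouples: a follows -∂E/∂a, b follows -∂E/∂b.
∂E/∂a = -3(a - 2)(a + 4); at a=-3 this is 15, so a decreases.
∂E/∂b = 12(b - 3)(b + 4); at b=-1 this is -144, so b increases.
a converges to its nearest critical value -4 (a local min of the a-part); b converges to 3. The iterate converges to (-4, 3).

(-4, 3)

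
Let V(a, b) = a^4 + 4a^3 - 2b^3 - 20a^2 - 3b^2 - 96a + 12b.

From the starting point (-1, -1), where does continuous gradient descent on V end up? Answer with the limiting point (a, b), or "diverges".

(3, -2)

V is separable, so gradient descent decouples: a follows -∂V/∂a, b follows -∂V/∂b.
∂V/∂a = 4(a - 3)(a + 2)(a + 4); at a=-1 this is -48, so a increases.
∂V/∂b = -6(b - 1)(b + 2); at b=-1 this is 12, so b decreases.
a converges to its nearest critical value 3 (a local min of the a-part); b converges to -2. The iterate converges to (3, -2).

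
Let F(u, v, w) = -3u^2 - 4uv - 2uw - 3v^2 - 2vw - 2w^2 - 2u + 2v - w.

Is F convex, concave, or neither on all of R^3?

F is quadratic, so its Hessian is the constant matrix H = [[-6, -4, -2], [-4, -6, -2], [-2, -2, -4]].
Leading principal minors: -6, 20, -64.
Signs alternate −, +, − ⇒ H ≺ 0 ⇒ concave.

concave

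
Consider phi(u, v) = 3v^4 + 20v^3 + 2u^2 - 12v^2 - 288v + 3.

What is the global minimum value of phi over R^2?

-413

phi(u,v) separates as P(u) + Q(v) + 3, so its minimum is min P + min Q + 3.
P'(u) = 4u vanishes at u ∈ {0}; Q'(v) = 12(v - 2)(v + 3)(v + 4) vanishes at v ∈ {-4, -3, 2}.
Local minima of P (where P''>0): P(0)=0. Local minima of Q: Q(-4)=448, Q(2)=-416.
So the global minimum of phi is P(0) + Q(2) + 3 = 0 − 416 + 3 = -413, attained at (0, 2).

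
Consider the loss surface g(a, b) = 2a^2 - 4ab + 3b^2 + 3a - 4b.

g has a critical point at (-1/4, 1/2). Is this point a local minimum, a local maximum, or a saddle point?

local minimum

The Hessian of g is constant: H = [[4, -4], [-4, 6]].
det(H) = 4·6 − (-4)² = 8.
det(H) > 0 and tr(H) = 10 > 0, so H is positive definite and the point is a local minimum.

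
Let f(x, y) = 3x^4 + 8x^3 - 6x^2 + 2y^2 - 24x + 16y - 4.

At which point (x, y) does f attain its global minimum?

(1, -4)

f(x,y) separates as P(x) + Q(y) − 4, so its minimum is min P + min Q − 4.
P'(x) = 12(x - 1)(x + 1)(x + 2) vanishes at x ∈ {-2, -1, 1}; Q'(y) = 4y + 16 vanishes at y ∈ {-4}.
Local minima of P (where P''>0): P(-2)=8, P(1)=-19. Local minima of Q: Q(-4)=-32.
So the global minimum of f is P(1) + Q(-4) − 4 = -19 − 32 − 4 = -55, attained at (1, -4).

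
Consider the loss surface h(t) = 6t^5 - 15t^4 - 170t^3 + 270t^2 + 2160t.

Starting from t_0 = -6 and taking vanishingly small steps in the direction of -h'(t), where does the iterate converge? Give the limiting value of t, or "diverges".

diverges

h'(t) = 30(t - 4)(t - 3)(t + 2)(t + 3), so h'(-6) = 32400.
Gradient descent moves in the -h' direction, i.e. t is decreasing.
There is no critical point below t=-6, and h' keeps the same sign, so the iterate runs off to −∞.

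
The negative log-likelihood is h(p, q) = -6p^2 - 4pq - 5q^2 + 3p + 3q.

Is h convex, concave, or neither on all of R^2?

h is quadratic, so its Hessian is the constant matrix H = [[-12, -4], [-4, -10]].
det(H) = 104, tr(H) = -22.
det(H) > 0 and tr(H) < 0, so H is negative definite everywhere: concave.

concave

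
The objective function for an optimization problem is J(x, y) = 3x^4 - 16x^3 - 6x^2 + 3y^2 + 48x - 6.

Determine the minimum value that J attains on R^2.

J(x,y) separates as P(x) + Q(y) − 6, so its minimum is min P + min Q − 6.
P'(x) = 12(x - 4)(x - 1)(x + 1) vanishes at x ∈ {-1, 1, 4}; Q'(y) = 6y vanishes at y ∈ {0}.
Local minima of P (where P''>0): P(-1)=-35, P(4)=-160. Local minima of Q: Q(0)=0.
So the global minimum of J is P(4) + Q(0) − 6 = -160 + 0 − 6 = -166, attained at (4, 0).

-166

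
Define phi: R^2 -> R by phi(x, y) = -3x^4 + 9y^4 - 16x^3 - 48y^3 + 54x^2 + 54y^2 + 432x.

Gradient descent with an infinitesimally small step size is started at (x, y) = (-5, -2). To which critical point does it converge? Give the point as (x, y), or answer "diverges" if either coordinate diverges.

phi is separable, so gradient descent decouples: x follows -∂phi/∂x, y follows -∂phi/∂y.
∂phi/∂x = -12(x - 3)(x + 3)(x + 4); at x=-5 this is 192, so x decreases.
∂phi/∂y = 36y(y - 3)(y - 1); at y=-2 this is -1080, so y increases.
The x-coordinate has no critical point in that direction and runs off to infinity.

diverges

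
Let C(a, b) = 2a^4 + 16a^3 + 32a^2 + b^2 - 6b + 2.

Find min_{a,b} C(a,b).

-7

C(a,b) separates as P(a) + Q(b) + 2, so its minimum is min P + min Q + 2.
P'(a) = 8a(a + 2)(a + 4) vanishes at a ∈ {-4, -2, 0}; Q'(b) = 2b - 6 vanishes at b ∈ {3}.
Local minima of P (where P''>0): P(-4)=0, P(0)=0. Local minima of Q: Q(3)=-9.
So the global minimum of C is P(-4) + Q(3) + 2 = 0 − 9 + 2 = -7, attained at (-4, 3).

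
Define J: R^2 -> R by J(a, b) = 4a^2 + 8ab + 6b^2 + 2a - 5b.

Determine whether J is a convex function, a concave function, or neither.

J is quadratic, so its Hessian is the constant matrix H = [[8, 8], [8, 12]].
det(H) = 32, tr(H) = 20.
det(H) > 0 and tr(H) > 0, so H is positive definite everywhere: convex.

convex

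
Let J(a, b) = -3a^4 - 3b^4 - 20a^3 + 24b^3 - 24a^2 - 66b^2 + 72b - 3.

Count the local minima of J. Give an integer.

J separates as a function of a plus a function of b, so ∇J=0 decouples.
∂J/∂a = -12a(a + 1)(a + 4) = 0 at a ∈ {-4, -1, 0}; ∂J/∂b = -12(b - 3)(b - 2)(b - 1) = 0 at b ∈ {1, 2, 3}.
The Hessian is diagonal: diag(J_aa, J_bb). Second derivatives: J_aa(-4)=-144, J_aa(-1)=36, J_aa(0)=-48; J_bb(1)=-24, J_bb(2)=12, J_bb(3)=-24.
Local minima occur where both diagonal entries positive: (-1, 2). Count: 1.

1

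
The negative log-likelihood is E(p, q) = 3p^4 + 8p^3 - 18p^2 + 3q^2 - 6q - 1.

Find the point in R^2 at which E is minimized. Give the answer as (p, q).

(-3, 1)

E(p,q) separates as A(p) + B(q) − 1, so its minimum is min A + min B − 1.
A'(p) = 12p(p - 1)(p + 3) vanishes at p ∈ {-3, 0, 1}; B'(q) = 6q - 6 vanishes at q ∈ {1}.
Local minima of A (where A''>0): A(-3)=-135, A(1)=-7. Local minima of B: B(1)=-3.
So the global minimum of E is A(-3) + B(1) − 1 = -135 − 3 − 1 = -139, attained at (-3, 1).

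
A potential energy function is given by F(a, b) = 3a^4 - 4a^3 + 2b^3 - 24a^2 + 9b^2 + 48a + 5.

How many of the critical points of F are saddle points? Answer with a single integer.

3

F separates as a function of a plus a function of b, so ∇F=0 decouples.
∂F/∂a = 12(a - 2)(a - 1)(a + 2) = 0 at a ∈ {-2, 1, 2}; ∂F/∂b = 6b(b + 3) = 0 at b ∈ {-3, 0}.
The Hessian is diagonal: diag(F_aa, F_bb). Second derivatives: F_aa(-2)=144, F_aa(1)=-36, F_aa(2)=48; F_bb(-3)=-18, F_bb(0)=18.
Saddle points occur where the two diagonal entries have opposite signs: (-2, -3), (1, 0), (2, -3). Count: 3.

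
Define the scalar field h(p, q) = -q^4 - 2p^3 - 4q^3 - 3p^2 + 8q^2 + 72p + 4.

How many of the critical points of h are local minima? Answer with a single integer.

h separates as a function of p plus a function of q, so ∇h=0 decouples.
∂h/∂p = -6(p - 3)(p + 4) = 0 at p ∈ {-4, 3}; ∂h/∂q = -4q(q - 1)(q + 4) = 0 at q ∈ {-4, 0, 1}.
The Hessian is diagonal: diag(h_pp, h_qq). Second derivatives: h_pp(-4)=42, h_pp(3)=-42; h_qq(-4)=-80, h_qq(0)=16, h_qq(1)=-20.
Local minima occur where both diagonal entries positive: (-4, 0). Count: 1.

1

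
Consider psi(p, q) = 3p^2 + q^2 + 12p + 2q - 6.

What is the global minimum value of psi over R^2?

psi(p,q) separates as A(p) + B(q) − 6, so its minimum is min A + min B − 6.
A'(p) = 6p + 12 vanishes at p ∈ {-2}; B'(q) = 2q + 2 vanishes at q ∈ {-1}.
Local minima of A (where A''>0): A(-2)=-12. Local minima of B: B(-1)=-1.
So the global minimum of psi is A(-2) + B(-1) − 6 = -12 − 1 − 6 = -19, attained at (-2, -1).

-19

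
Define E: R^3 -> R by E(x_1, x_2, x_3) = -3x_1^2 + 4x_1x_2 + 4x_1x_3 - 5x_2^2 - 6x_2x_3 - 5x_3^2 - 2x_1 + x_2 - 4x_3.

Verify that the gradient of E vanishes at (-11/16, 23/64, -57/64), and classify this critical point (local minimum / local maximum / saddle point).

local maximum

∇E = (-6x_1 + 4x_2 + 4x_3 - 2, 4x_1 - 10x_2 - 6x_3 + 1, 4x_1 - 6x_2 - 10x_3 - 4); substituting (-11/16, 23/64, -57/64) gives ∇E = (0, 0, 0), so (-11/16, 23/64, -57/64) is indeed a critical point.
The Hessian is constant: H = [[-6, 4, 4], [4, -10, -6], [4, -6, -10]].
Leading principal minors: Δ₁ = -6, Δ₂ = 44, Δ₃ = -256.
The minors alternate sign starting negative (−, +, −), so H is negative definite: a local maximum.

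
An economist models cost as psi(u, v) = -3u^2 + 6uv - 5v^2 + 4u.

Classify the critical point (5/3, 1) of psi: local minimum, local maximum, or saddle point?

local maximum

The Hessian of psi is constant: H = [[-6, 6], [6, -10]].
det(H) = (-6)·(-10) − 6² = 24.
det(H) > 0 and tr(H) = -16 < 0, so H is negative definite and the point is a local maximum.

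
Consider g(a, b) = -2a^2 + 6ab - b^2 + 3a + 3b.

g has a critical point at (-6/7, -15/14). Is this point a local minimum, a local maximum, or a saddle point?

saddle point

The Hessian of g is constant: H = [[-4, 6], [6, -2]].
det(H) = (-4)·(-2) − 6² = -28.
Since det(H) < 0, H is indefinite and the critical point is a saddle point.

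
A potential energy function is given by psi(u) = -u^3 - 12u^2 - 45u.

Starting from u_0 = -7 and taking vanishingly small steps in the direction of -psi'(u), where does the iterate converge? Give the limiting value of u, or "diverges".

-5

psi'(u) = -3(u + 3)(u + 5), so psi'(-7) = -24.
Gradient descent moves in the -psi' direction, i.e. u is increasing.
The nearest critical point in that direction is u = -5, where psi'' = 6 > 0 (a local minimum). The iterate converges there.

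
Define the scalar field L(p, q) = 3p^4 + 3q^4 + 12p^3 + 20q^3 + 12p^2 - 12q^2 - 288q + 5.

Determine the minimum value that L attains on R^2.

-411

L(p,q) separates as A(p) + B(q) + 5, so its minimum is min A + min B + 5.
A'(p) = 12p(p + 1)(p + 2) vanishes at p ∈ {-2, -1, 0}; B'(q) = 12(q - 2)(q + 3)(q + 4) vanishes at q ∈ {-4, -3, 2}.
Local minima of A (where A''>0): A(-2)=0, A(0)=0. Local minima of B: B(-4)=448, B(2)=-416.
So the global minimum of L is A(-2) + B(2) + 5 = 0 − 416 + 5 = -411, attained at (-2, 2).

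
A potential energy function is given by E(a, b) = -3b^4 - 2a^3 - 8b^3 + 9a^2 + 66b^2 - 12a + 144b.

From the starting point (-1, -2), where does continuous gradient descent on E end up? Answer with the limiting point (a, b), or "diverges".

E is separable, so gradient descent decouples: a follows -∂E/∂a, b follows -∂E/∂b.
∂E/∂a = -6(a - 2)(a - 1); at a=-1 this is -36, so a increases.
∂E/∂b = -12(b - 3)(b + 1)(b + 4); at b=-2 this is -120, so b increases.
a converges to its nearest critical value 1 (a local min of the a-part); b converges to -1. The iterate converges to (1, -1).

(1, -1)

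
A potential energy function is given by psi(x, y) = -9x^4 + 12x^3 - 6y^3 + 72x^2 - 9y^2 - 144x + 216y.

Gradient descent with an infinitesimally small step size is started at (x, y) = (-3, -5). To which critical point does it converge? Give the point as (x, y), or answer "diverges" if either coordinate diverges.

psi is separable, so gradient descent decouples: x follows -∂psi/∂x, y follows -∂psi/∂y.
∂psi/∂x = -36(x - 2)(x - 1)(x + 2); at x=-3 this is 720, so x decreases.
∂psi/∂y = -18(y - 3)(y + 4); at y=-5 this is -144, so y increases.
The x-coordinate has no critical point in that direction and runs off to infinity.

diverges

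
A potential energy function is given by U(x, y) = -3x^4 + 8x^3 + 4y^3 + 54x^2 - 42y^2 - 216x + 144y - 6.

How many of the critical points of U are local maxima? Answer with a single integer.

U separates as a function of x plus a function of y, so ∇U=0 decouples.
∂U/∂x = -12(x - 3)(x - 2)(x + 3) = 0 at x ∈ {-3, 2, 3}; ∂U/∂y = 12(y - 4)(y - 3) = 0 at y ∈ {3, 4}.
The Hessian is diagonal: diag(U_xx, U_yy). Second derivatives: U_xx(-3)=-360, U_xx(2)=60, U_xx(3)=-72; U_yy(3)=-12, U_yy(4)=12.
Local maxima occur where both diagonal entries negative: (-3, 3), (3, 3). Count: 2.

2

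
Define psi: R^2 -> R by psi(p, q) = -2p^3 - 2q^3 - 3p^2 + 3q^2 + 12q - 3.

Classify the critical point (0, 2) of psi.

The mixed partial ∂²psi/∂p∂q is 0, so the Hessian at any point is diag(psi_pp, psi_qq) = diag(-6(2p + 1), 6(-2q + 1)).
At (0, 2): H = diag(-6, -18).
Both eigenvalues are negative, so H is negative definite: a local maximum.

local maximum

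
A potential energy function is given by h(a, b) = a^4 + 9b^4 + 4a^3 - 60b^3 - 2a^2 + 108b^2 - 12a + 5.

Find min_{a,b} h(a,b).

-4

h(a,b) separates as P(a) + Q(b) + 5, so its minimum is min P + min Q + 5.
P'(a) = 4(a - 1)(a + 1)(a + 3) vanishes at a ∈ {-3, -1, 1}; Q'(b) = 36b(b - 3)(b - 2) vanishes at b ∈ {0, 2, 3}.
Local minima of P (where P''>0): P(-3)=-9, P(1)=-9. Local minima of Q: Q(0)=0, Q(3)=81.
So the global minimum of h is P(-3) + Q(0) + 5 = -9 + 0 + 5 = -4, attained at (-3, 0).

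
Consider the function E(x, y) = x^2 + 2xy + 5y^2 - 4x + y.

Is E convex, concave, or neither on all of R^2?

convex

E is quadratic, so its Hessian is the constant matrix H = [[2, 2], [2, 10]].
det(H) = 16, tr(H) = 12.
det(H) > 0 and tr(H) > 0, so H is positive definite everywhere: convex.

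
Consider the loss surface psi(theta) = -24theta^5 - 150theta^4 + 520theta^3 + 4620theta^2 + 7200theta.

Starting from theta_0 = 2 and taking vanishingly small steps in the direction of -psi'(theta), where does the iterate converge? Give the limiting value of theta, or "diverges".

psi'(theta) = -120(theta - 4)(theta + 1)(theta + 3)(theta + 5), so psi'(2) = 25200.
Gradient descent moves in the -psi' direction, i.e. theta is decreasing.
The nearest critical point in that direction is theta = -1, where psi'' = 4800 > 0 (a local minimum). The iterate converges there.

-1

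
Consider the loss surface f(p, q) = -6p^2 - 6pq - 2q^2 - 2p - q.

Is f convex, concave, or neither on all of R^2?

f is quadratic, so its Hessian is the constant matrix H = [[-12, -6], [-6, -4]].
det(H) = 12, tr(H) = -16.
det(H) > 0 and tr(H) < 0, so H is negative definite everywhere: concave.

concave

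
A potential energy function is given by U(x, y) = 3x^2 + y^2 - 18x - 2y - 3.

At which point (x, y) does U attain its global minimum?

U(x,y) separates as P(x) + Q(y) − 3, so its minimum is min P + min Q − 3.
P'(x) = 6x - 18 vanishes at x ∈ {3}; Q'(y) = 2y - 2 vanishes at y ∈ {1}.
Local minima of P (where P''>0): P(3)=-27. Local minima of Q: Q(1)=-1.
So the global minimum of U is P(3) + Q(1) − 3 = -27 − 1 − 3 = -31, attained at (3, 1).

(3, 1)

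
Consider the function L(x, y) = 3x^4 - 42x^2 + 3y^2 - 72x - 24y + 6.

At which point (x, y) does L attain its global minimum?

(3, 4)

L(x,y) separates as P(x) + Q(y) + 6, so its minimum is min P + min Q + 6.
P'(x) = 12(x - 3)(x + 1)(x + 2) vanishes at x ∈ {-2, -1, 3}; Q'(y) = 6y - 24 vanishes at y ∈ {4}.
Local minima of P (where P''>0): P(-2)=24, P(3)=-351. Local minima of Q: Q(4)=-48.
So the global minimum of L is P(3) + Q(4) + 6 = -351 − 48 + 6 = -393, attained at (3, 4).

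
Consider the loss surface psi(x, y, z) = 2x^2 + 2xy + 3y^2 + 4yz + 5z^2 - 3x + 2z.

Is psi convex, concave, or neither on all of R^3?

convex

psi is quadratic, so its Hessian is the constant matrix H = [[4, 2, 0], [2, 6, 4], [0, 4, 10]].
Leading principal minors: 4, 20, 136.
All positive ⇒ H ≻ 0 ⇒ convex.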